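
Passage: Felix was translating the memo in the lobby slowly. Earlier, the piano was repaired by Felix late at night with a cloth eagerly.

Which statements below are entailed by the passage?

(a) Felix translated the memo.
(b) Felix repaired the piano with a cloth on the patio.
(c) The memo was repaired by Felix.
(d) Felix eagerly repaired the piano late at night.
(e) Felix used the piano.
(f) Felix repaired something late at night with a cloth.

(a) Not entailed — 'was translating' is progressive on an accomplishment; it does not entail the completed 'translated'.
(b) Not entailed — 'on the patio' adds information not in the original event.
(c) Not entailed — Felix repaired the piano, not the memo; the memo belongs to the translating event.
(d) Entailed — the original entails any weakening of itself; this just drops 'with a cloth'.
(e) Not entailed — the piano is the patient, not an instrument — Felix used a cloth.
(f) Entailed — the original entails any weakening of itself; this just drops 'eagerly' and generalizes the patient.

(d), (f)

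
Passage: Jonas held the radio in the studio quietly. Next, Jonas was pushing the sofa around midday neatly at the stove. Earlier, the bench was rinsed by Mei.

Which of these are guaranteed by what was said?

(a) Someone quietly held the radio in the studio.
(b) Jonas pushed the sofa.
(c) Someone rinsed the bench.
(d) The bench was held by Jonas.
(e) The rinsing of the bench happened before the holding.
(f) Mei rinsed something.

(a) Entailed — this follows by dropping conjuncts from the holding event's description.
(b) Entailed — 'push' is an activity; 'was pushing' entails that some pushing happened, so 'pushed' holds.
(c) Entailed — generalizing the agent leaves a sub-description the original still satisfies.
(d) Not entailed — Jonas held the radio, not the bench; the bench belongs to the rinsing event.
(e) Not entailed — the narrative doesn't order the rinsing relative to the holding.
(f) Entailed — the original entails any weakening of itself; this just generalizes the patient.

(a), (b), (c), (f)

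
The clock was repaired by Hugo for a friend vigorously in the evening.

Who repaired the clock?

Hugo

'Hugo' marks the agent of the repairing event.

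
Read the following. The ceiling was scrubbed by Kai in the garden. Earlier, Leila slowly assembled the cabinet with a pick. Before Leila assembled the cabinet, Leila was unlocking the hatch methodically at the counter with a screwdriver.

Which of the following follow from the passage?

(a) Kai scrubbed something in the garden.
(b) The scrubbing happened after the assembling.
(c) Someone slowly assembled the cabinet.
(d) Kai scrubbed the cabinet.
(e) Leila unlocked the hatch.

(a) Entailed — this follows by dropping conjuncts from the scrubbing event's description.
(b) Entailed — the narrative places the assembling before the scrubbing.
(c) Entailed — dropping 'with a pick' and generalizing the agent leaves a sub-description the original still satisfies.
(d) Not entailed — Kai scrubbed the ceiling, not the cabinet; the cabinet belongs to the assembling event.
(e) Not entailed — 'was unlocking' is progressive on an accomplishment; it does not entail the completed 'unlocked'.

(a), (b), (c)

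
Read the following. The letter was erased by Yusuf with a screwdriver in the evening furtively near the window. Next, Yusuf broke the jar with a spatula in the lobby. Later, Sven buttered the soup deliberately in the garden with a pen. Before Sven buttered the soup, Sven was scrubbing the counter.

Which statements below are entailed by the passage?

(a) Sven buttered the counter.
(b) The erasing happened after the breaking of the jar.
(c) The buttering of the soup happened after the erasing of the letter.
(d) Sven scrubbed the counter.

(a) Not entailed — Sven buttered the soup, not the counter; the counter belongs to the scrubbing event.
(b) Not entailed — the narrative places the erasing before the breaking, not after.
(c) Entailed — the narrative places the erasing before the buttering.
(d) Entailed — 'scrub' is an activity; 'was scrubbing' entails that some scrubbing happened, so 'scrubbed' holds.

(c), (d)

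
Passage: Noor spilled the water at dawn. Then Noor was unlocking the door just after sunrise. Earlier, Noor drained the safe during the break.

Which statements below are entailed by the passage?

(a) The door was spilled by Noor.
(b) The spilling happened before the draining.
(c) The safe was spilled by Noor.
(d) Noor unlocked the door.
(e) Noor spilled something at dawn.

(e)

(a) Not entailed — Noor spilled the water, not the door; the door belongs to the unlocking event.
(b) Not entailed — the narrative doesn't order the spilling relative to the draining.
(c) Not entailed — Noor spilled the water, not the safe; the safe belongs to the draining event.
(d) Not entailed — 'was unlocking' is progressive on an accomplishment; it does not entail the completed 'unlocked'.
(e) Entailed — generalizing the patient leaves a sub-description the original still satisfies.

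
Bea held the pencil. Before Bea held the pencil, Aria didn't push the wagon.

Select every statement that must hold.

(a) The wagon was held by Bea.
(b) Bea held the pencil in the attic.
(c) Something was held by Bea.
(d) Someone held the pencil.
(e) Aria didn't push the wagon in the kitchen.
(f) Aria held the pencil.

(a) Not entailed — Bea held the pencil, not the wagon; the wagon belongs to the pushing event.
(b) Not entailed — 'in the attic' adds information not in the original event.
(c) Entailed — every conjunct here is already in the original holding event.
(d) Entailed — every conjunct here is already in the original holding event.
(e) Entailed — under negation, adding a further restriction is entailed: if no such pushing event occurred, none occurred in the kitchen either.
(f) Not entailed — the passage has Bea holding the pencil, not Aria.

(c), (d), (e)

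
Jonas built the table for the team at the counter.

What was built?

'the table' marks the patient of the building event.

the table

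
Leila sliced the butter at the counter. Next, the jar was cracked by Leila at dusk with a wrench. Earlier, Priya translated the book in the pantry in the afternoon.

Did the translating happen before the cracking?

The narrative orders the translating before the cracking.

yes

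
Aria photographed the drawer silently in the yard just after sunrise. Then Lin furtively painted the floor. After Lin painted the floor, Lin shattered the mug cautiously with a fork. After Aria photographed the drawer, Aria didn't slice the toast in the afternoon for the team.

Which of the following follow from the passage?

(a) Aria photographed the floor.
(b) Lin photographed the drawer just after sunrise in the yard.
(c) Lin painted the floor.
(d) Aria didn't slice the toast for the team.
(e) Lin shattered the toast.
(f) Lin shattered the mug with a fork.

(a) Not entailed — Aria photographed the drawer, not the floor; the floor belongs to the painting event.
(b) Not entailed — the passage has Aria photographing the drawer, not Lin.
(c) Entailed — this follows by dropping conjuncts from the painting event's description.
(d) Not entailed — dropping 'in the afternoon' under negation is not valid — the original leaves open that Aria sliced the toast some other way.
(e) Not entailed — Lin shattered the mug, not the toast; the toast belongs to the slicing event.
(f) Entailed — this follows by dropping conjuncts from the shattering event's description.

(c), (f)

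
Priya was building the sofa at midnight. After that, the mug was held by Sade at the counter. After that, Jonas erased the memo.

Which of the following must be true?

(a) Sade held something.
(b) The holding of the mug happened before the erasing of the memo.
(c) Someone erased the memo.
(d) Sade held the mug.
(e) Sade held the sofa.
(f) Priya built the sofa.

(a), (b), (c), (d)

(a) Entailed — the original entails any weakening of itself; this just drops 'at the counter' and generalizes the patient.
(b) Entailed — the narrative places the holding before the erasing.
(c) Entailed — this follows by dropping conjuncts from the erasing event's description.
(d) Entailed — dropping 'at the counter' leaves a sub-description the original still satisfies.
(e) Not entailed — Sade held the mug, not the sofa; the sofa belongs to the building event.
(f) Not entailed — 'was building' is progressive on an accomplishment; it does not entail the completed 'built'.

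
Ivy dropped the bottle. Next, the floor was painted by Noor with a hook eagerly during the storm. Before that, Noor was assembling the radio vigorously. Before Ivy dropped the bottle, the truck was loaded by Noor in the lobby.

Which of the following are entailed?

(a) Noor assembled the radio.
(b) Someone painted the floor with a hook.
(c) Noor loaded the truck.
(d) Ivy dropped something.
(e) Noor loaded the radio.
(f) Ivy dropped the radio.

(b), (c), (d)

(a) Not entailed — 'was assembling' is progressive on an accomplishment; it does not entail the completed 'assembled'.
(b) Entailed — dropping 'during the storm', 'eagerly' and generalizing the agent leaves a sub-description the original still satisfies.
(c) Entailed — dropping 'in the lobby' leaves a sub-description the original still satisfies.
(d) Entailed — this follows by dropping conjuncts from the dropping event's description.
(e) Not entailed — Noor loaded the truck, not the radio; the radio belongs to the assembling event.
(f) Not entailed — Ivy dropped the bottle, not the radio; the radio belongs to the assembling event.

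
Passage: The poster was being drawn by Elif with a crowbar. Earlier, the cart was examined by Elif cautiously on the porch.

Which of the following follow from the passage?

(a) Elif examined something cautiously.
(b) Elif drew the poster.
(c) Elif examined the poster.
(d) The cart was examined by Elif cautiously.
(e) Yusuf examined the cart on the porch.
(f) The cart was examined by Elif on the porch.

(a), (d), (f)

(a) Entailed — this follows by dropping conjuncts from the examining event's description.
(b) Not entailed — 'was drawing' is progressive on an accomplishment; it does not entail the completed 'drew'.
(c) Not entailed — Elif examined the cart, not the poster; the poster belongs to the drawing event.
(d) Entailed — every conjunct here is already in the original examining event.
(e) Not entailed — the passage has Elif examining the cart, not Yusuf.
(f) Entailed — this follows by dropping conjuncts from the examining event's description.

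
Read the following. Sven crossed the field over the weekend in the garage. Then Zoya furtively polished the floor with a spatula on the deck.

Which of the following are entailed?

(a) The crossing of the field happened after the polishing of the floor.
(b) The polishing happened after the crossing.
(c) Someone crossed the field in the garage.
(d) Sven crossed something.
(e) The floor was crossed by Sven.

(a) Not entailed — the narrative places the crossing before the polishing, not after.
(b) Entailed — the narrative places the crossing before the polishing.
(c) Entailed — every conjunct here is already in the original crossing event.
(d) Entailed — the original entails any weakening of itself; this just drops 'over the weekend', 'in the garage' and generalizes the patient.
(e) Not entailed — Sven crossed the field, not the floor; the floor belongs to the polishing event.

(b), (c), (d)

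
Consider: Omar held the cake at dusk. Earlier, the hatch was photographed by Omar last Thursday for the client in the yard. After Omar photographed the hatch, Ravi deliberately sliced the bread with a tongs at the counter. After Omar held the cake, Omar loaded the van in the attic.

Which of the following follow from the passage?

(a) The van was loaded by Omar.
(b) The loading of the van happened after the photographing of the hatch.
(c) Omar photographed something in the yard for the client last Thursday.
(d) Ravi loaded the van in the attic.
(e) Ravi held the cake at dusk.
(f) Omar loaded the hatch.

(a) Entailed — the original entails any weakening of itself; this just drops 'in the attic'.
(b) Entailed — the narrative places the photographing before the loading.
(c) Entailed — the original entails any weakening of itself; this just generalizes the patient.
(d) Not entailed — the passage has Omar loading the van, not Ravi.
(e) Not entailed — the passage has Omar holding the cake, not Ravi.
(f) Not entailed — Omar loaded the van, not the hatch; the hatch belongs to the photographing event.

(a), (b), (c)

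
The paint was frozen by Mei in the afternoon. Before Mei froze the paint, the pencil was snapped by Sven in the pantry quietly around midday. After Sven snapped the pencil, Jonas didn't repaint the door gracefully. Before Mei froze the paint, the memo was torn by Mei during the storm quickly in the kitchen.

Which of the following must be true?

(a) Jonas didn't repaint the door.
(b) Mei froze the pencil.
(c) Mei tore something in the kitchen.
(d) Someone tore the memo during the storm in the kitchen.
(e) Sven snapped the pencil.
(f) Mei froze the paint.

(c), (d), (e), (f)

(a) Not entailed — dropping 'gracefully' under negation is not valid — the original leaves open that Jonas repainted the door some other way.
(b) Not entailed — Mei froze the paint, not the pencil; the pencil belongs to the snapping event.
(c) Entailed — the original entails any weakening of itself; this just drops 'quickly', 'during the storm' and generalizes the patient.
(d) Entailed — dropping 'quickly' and generalizing the agent leaves a sub-description the original still satisfies.
(e) Entailed — this follows by dropping conjuncts from the snapping event's description.
(f) Entailed — the original entails any weakening of itself; this just drops 'in the afternoon'.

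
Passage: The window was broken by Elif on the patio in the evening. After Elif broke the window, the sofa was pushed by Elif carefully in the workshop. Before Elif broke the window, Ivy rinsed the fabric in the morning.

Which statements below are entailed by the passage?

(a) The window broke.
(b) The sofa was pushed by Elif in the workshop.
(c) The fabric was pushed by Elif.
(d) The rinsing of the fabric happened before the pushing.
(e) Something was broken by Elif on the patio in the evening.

(a), (b), (d), (e)

(a) Entailed — 'Elif broke the window' is causative; it entails the inchoative 'the window broke'.
(b) Entailed — the original entails any weakening of itself; this just drops 'carefully'.
(c) Not entailed — Elif pushed the sofa, not the fabric; the fabric belongs to the rinsing event.
(d) Entailed — the narrative places the rinsing before the pushing.
(e) Entailed — the original entails any weakening of itself; this just generalizes the patient.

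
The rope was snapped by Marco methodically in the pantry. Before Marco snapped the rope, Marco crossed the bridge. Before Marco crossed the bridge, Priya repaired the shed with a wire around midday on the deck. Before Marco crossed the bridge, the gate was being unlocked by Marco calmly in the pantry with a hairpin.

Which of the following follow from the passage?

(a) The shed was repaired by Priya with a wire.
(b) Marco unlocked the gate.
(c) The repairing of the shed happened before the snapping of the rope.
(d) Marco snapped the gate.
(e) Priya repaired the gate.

(a), (c)

(a) Entailed — the original entails any weakening of itself; this just drops 'on the deck', 'around midday'.
(b) Not entailed — 'was unlocking' is progressive on an accomplishment; it does not entail the completed 'unlocked'.
(c) Entailed — the narrative places the repairing before the snapping.
(d) Not entailed — Marco snapped the rope, not the gate; the gate belongs to the unlocking event.
(e) Not entailed — Priya repaired the shed, not the gate; the gate belongs to the unlocking event.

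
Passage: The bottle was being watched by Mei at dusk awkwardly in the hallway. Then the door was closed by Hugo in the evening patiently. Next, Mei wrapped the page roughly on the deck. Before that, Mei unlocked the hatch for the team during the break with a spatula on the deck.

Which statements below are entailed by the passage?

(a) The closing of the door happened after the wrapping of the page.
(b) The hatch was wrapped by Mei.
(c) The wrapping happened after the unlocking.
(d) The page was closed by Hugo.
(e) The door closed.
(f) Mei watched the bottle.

(c), (e), (f)

(a) Not entailed — the narrative places the closing before the wrapping, not after.
(b) Not entailed — Mei wrapped the page, not the hatch; the hatch belongs to the unlocking event.
(c) Entailed — the narrative places the unlocking before the wrapping.
(d) Not entailed — Hugo closed the door, not the page; the page belongs to the wrapping event.
(e) Entailed — 'Hugo closed the door' is causative; it entails the inchoative 'the door closed'.
(f) Entailed — 'watch' is an activity; 'was watching' entails that some watching happened, so 'watched' holds.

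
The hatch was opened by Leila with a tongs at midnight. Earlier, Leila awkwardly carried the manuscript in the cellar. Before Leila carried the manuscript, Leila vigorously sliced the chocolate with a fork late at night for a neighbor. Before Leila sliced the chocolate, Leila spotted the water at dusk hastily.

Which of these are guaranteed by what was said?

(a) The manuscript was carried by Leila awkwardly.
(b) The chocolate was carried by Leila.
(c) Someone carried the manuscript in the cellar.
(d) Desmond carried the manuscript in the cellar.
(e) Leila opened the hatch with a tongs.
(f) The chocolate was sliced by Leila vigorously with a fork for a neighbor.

(a), (c), (e), (f)

(a) Entailed — the original entails any weakening of itself; this just drops 'in the cellar'.
(b) Not entailed — Leila carried the manuscript, not the chocolate; the chocolate belongs to the slicing event.
(c) Entailed — dropping 'awkwardly' and generalizing the agent leaves a sub-description the original still satisfies.
(d) Not entailed — the passage has Leila carrying the manuscript, not Desmond.
(e) Entailed — the original entails any weakening of itself; this just drops 'at midnight'.
(f) Entailed — the original entails any weakening of itself; this just drops 'late at night'.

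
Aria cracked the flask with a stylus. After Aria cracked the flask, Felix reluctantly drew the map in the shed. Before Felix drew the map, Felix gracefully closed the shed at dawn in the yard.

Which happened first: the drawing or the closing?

the closing

The connectives place the closing before the drawing.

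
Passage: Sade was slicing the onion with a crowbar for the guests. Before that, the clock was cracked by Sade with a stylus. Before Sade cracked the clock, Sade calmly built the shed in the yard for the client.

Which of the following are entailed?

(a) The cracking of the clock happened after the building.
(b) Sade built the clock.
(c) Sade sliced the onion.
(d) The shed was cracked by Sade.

(a)

(a) Entailed — the narrative places the building before the cracking.
(b) Not entailed — Sade built the shed, not the clock; the clock belongs to the cracking event.
(c) Not entailed — 'was slicing' is progressive on an accomplishment; it does not entail the completed 'sliced'.
(d) Not entailed — Sade cracked the clock, not the shed; the shed belongs to the building event.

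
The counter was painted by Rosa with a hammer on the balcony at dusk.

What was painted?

the counter

'the counter' marks the patient of the painting event.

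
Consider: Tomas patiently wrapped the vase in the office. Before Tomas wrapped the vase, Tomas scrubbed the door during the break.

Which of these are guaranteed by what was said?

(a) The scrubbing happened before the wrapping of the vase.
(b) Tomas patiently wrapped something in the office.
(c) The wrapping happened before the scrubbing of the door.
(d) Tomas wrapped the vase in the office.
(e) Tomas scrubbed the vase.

(a), (b), (d)

(a) Entailed — the narrative places the scrubbing before the wrapping.
(b) Entailed — generalizing the patient leaves a sub-description the original still satisfies.
(c) Not entailed — the narrative places the scrubbing before the wrapping, not after.
(d) Entailed — this follows by dropping conjuncts from the wrapping event's description.
(e) Not entailed — Tomas scrubbed the door, not the vase; the vase belongs to the wrapping event.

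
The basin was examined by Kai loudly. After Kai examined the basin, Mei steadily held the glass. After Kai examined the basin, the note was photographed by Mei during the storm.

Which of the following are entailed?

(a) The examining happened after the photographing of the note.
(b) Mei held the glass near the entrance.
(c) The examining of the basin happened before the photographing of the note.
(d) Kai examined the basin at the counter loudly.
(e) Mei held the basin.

(a) Not entailed — the narrative places the examining before the photographing, not after.
(b) Not entailed — 'near the entrance' adds information not in the original event.
(c) Entailed — the narrative places the examining before the photographing.
(d) Not entailed — 'at the counter' adds information not in the original event.
(e) Not entailed — Mei held the glass, not the basin; the basin belongs to the examining event.

(c)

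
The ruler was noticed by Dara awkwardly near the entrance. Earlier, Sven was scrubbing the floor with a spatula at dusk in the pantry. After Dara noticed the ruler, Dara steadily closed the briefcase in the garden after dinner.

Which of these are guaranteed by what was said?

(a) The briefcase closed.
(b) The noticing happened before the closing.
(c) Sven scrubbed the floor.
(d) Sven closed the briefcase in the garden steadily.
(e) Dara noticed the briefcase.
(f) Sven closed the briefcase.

(a) Entailed — 'Dara closed the briefcase' is causative; it entails the inchoative 'the briefcase closed'.
(b) Entailed — the narrative places the noticing before the closing.
(c) Entailed — 'scrub' is an activity; 'was scrubbing' entails that some scrubbing happened, so 'scrubbed' holds.
(d) Not entailed — the passage has Dara closing the briefcase, not Sven.
(e) Not entailed — Dara noticed the ruler, not the briefcase; the briefcase belongs to the closing event.
(f) Not entailed — the passage has Dara closing the briefcase, not Sven.

(a), (b), (c)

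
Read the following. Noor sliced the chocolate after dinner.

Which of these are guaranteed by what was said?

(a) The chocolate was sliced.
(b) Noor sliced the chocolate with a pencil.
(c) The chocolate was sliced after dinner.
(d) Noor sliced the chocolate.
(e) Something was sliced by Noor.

(a), (c), (d), (e)

(a) Entailed — the original entails any weakening of itself; this just drops 'after dinner' and generalizes the agent.
(b) Not entailed — 'with a pencil' adds information not in the original event.
(c) Entailed — every conjunct here is already in the original slicing event.
(d) Entailed — dropping 'after dinner' leaves a sub-description the original still satisfies.
(e) Entailed — this follows by dropping conjuncts from the slicing event's description.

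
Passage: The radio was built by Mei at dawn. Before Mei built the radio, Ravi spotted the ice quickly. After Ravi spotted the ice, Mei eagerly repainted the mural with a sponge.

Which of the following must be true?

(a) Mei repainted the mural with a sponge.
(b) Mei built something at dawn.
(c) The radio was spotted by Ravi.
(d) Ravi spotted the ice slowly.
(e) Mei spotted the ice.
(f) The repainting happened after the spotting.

(a), (b), (f)

(a) Entailed — every conjunct here is already in the original repainting event.
(b) Entailed — the original entails any weakening of itself; this just generalizes the patient.
(c) Not entailed — Ravi spotted the ice, not the radio; the radio belongs to the building event.
(d) Not entailed — 'slowly' adds a manner not in (and inconsistent with) the original.
(e) Not entailed — the passage has Ravi spotting the ice, not Mei.
(f) Entailed — the narrative places the spotting before the repainting.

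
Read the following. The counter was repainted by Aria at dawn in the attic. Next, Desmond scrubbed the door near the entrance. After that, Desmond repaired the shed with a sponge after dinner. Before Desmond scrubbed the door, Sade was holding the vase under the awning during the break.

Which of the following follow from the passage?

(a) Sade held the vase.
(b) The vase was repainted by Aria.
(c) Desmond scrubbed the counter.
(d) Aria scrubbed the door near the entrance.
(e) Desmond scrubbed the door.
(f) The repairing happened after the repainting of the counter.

(a) Entailed — 'hold' is an activity; 'was holding' entails that some holding happened, so 'held' holds.
(b) Not entailed — Aria repainted the counter, not the vase; the vase belongs to the holding event.
(c) Not entailed — Desmond scrubbed the door, not the counter; the counter belongs to the repainting event.
(d) Not entailed — the passage has Desmond scrubbing the door, not Aria.
(e) Entailed — this follows by dropping conjuncts from the scrubbing event's description.
(f) Entailed — the narrative places the repainting before the repairing.

(a), (e), (f)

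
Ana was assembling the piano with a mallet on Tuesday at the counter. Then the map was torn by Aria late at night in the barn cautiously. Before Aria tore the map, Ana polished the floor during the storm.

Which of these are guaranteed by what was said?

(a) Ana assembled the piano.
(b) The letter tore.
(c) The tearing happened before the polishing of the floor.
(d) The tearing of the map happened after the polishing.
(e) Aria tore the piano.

(a) Not entailed — 'was assembling' is progressive on an accomplishment; it does not entail the completed 'assembled'.
(b) Not entailed — the map is what tore, not the letter.
(c) Not entailed — the narrative places the polishing before the tearing, not after.
(d) Entailed — the narrative places the polishing before the tearing.
(e) Not entailed — Aria tore the map, not the piano; the piano belongs to the assembling event.

(d)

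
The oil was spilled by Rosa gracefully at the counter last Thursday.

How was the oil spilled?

'gracefully' marks the manner of the spilling event.

gracefully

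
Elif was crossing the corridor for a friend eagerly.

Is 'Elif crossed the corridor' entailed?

no

'was crossing' is progressive; for an accomplishment like 'cross the corridor', it doesn't entail completion.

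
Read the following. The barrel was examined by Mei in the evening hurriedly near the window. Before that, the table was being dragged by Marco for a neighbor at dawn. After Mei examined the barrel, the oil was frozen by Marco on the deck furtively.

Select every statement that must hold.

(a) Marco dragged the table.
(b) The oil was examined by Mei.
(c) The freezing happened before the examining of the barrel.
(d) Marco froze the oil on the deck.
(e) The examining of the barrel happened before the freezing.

(a), (d), (e)

(a) Entailed — 'drag' is an activity; 'was dragging' entails that some dragging happened, so 'dragged' holds.
(b) Not entailed — Mei examined the barrel, not the oil; the oil belongs to the freezing event.
(c) Not entailed — the narrative places the examining before the freezing, not after.
(d) Entailed — dropping 'furtively' leaves a sub-description the original still satisfies.
(e) Entailed — the narrative places the examining before the freezing.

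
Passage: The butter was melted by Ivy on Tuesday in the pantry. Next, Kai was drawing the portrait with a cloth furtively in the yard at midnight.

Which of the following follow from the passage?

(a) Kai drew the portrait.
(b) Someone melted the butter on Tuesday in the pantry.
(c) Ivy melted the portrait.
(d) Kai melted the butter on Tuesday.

(b)

(a) Not entailed — 'was drawing' is progressive on an accomplishment; it does not entail the completed 'drew'.
(b) Entailed — the original entails any weakening of itself; this just generalizes the agent.
(c) Not entailed — Ivy melted the butter, not the portrait; the portrait belongs to the drawing event.
(d) Not entailed — the passage has Ivy melting the butter, not Kai.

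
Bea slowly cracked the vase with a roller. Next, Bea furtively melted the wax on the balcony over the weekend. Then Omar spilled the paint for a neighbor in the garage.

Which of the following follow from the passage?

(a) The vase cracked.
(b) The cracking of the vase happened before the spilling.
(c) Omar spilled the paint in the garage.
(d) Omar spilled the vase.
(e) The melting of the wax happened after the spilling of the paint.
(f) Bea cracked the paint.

(a) Entailed — 'Bea cracked the vase' is causative; it entails the inchoative 'the vase cracked'.
(b) Entailed — the narrative places the cracking before the spilling.
(c) Entailed — every conjunct here is already in the original spilling event.
(d) Not entailed — Omar spilled the paint, not the vase; the vase belongs to the cracking event.
(e) Not entailed — the narrative places the melting before the spilling, not after.
(f) Not entailed — Bea cracked the vase, not the paint; the paint belongs to the spilling event.

(a), (b), (c)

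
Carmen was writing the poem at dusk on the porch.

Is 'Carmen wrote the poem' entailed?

no

'was writing' is progressive; for an accomplishment like 'write the poem', it doesn't entail completion.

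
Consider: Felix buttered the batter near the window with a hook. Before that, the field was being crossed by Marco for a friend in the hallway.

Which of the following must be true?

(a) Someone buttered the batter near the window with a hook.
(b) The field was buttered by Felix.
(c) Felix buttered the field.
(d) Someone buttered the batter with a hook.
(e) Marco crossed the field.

(a) Entailed — every conjunct here is already in the original buttering event.
(b) Not entailed — Felix buttered the batter, not the field; the field belongs to the crossing event.
(c) Not entailed — Felix buttered the batter, not the field; the field belongs to the crossing event.
(d) Entailed — this follows by dropping conjuncts from the buttering event's description.
(e) Not entailed — 'was crossing' is progressive on an accomplishment; it does not entail the completed 'crossed'.

(a), (d)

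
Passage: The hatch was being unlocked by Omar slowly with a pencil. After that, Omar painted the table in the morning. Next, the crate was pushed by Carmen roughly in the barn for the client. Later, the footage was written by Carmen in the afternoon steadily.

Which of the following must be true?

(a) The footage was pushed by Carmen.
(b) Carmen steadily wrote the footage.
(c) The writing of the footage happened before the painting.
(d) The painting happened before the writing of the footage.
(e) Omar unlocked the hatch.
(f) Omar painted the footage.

(b), (d)

(a) Not entailed — Carmen pushed the crate, not the footage; the footage belongs to the writing event.
(b) Entailed — dropping 'in the afternoon' leaves a sub-description the original still satisfies.
(c) Not entailed — the narrative places the painting before the writing, not after.
(d) Entailed — the narrative places the painting before the writing.
(e) Not entailed — 'was unlocking' is progressive on an accomplishment; it does not entail the completed 'unlocked'.
(f) Not entailed — Omar painted the table, not the footage; the footage belongs to the writing event.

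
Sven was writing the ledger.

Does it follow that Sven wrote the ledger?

'was writing' is progressive; for an accomplishment like 'write the ledger', it doesn't entail completion.

no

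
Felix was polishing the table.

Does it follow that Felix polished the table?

'polish' is atelic; if Felix was polishing the table, then Felix polished the table (for some time).

yes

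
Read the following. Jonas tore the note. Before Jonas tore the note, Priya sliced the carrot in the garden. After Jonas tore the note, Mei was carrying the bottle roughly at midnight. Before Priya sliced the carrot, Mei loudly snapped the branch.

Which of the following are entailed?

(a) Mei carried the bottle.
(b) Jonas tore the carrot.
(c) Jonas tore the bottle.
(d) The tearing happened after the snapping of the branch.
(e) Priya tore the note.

(a) Entailed — 'carry' is an activity; 'was carrying' entails that some carrying happened, so 'carried' holds.
(b) Not entailed — Jonas tore the note, not the carrot; the carrot belongs to the slicing event.
(c) Not entailed — Jonas tore the note, not the bottle; the bottle belongs to the carrying event.
(d) Entailed — the narrative places the snapping before the tearing.
(e) Not entailed — the passage has Jonas tearing the note, not Priya.

(a), (d)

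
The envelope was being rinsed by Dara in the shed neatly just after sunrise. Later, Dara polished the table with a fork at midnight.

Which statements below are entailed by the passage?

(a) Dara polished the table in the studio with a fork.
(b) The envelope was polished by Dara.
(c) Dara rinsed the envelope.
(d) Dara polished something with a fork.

(a) Not entailed — 'in the studio' adds information not in the original event.
(b) Not entailed — Dara polished the table, not the envelope; the envelope belongs to the rinsing event.
(c) Entailed — 'rinse' is an activity; 'was rinsing' entails that some rinsing happened, so 'rinsed' holds.
(d) Entailed — dropping 'at midnight' and generalizing the patient leaves a sub-description the original still satisfies.

(c), (d)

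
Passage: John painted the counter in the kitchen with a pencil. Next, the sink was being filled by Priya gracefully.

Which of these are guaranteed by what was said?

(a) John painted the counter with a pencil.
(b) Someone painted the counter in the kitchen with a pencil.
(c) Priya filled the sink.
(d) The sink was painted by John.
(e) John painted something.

(a) Entailed — this follows by dropping conjuncts from the painting event's description.
(b) Entailed — the original entails any weakening of itself; this just generalizes the agent.
(c) Not entailed — 'was filling' is progressive on an accomplishment; it does not entail the completed 'filled'.
(d) Not entailed — John painted the counter, not the sink; the sink belongs to the filling event.
(e) Entailed — every conjunct here is already in the original painting event.

(a), (b), (e)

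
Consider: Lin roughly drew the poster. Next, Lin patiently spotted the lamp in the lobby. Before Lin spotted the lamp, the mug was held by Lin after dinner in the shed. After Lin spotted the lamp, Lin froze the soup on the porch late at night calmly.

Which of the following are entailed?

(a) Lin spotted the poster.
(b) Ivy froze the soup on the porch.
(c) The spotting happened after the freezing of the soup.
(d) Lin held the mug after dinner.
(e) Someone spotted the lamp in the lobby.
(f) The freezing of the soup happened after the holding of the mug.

(a) Not entailed — Lin spotted the lamp, not the poster; the poster belongs to the drawing event.
(b) Not entailed — the passage has Lin freezing the soup, not Ivy.
(c) Not entailed — the narrative places the spotting before the freezing, not after.
(d) Entailed — dropping 'in the shed' leaves a sub-description the original still satisfies.
(e) Entailed — dropping 'patiently' and generalizing the agent leaves a sub-description the original still satisfies.
(f) Entailed — the narrative places the holding before the freezing.

(d), (e), (f)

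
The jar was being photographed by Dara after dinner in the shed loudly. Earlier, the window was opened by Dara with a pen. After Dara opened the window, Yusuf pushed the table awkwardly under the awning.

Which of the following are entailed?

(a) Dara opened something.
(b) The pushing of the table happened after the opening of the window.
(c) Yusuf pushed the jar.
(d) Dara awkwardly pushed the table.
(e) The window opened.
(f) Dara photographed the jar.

(a), (b), (e)

(a) Entailed — dropping 'with a pen' and generalizing the patient leaves a sub-description the original still satisfies.
(b) Entailed — the narrative places the opening before the pushing.
(c) Not entailed — Yusuf pushed the table, not the jar; the jar belongs to the photographing event.
(d) Not entailed — the passage has Yusuf pushing the table, not Dara.
(e) Entailed — 'Dara opened the window' is causative; it entails the inchoative 'the window opened'.
(f) Not entailed — 'was photographing' is progressive on an accomplishment; it does not entail the completed 'photographed'.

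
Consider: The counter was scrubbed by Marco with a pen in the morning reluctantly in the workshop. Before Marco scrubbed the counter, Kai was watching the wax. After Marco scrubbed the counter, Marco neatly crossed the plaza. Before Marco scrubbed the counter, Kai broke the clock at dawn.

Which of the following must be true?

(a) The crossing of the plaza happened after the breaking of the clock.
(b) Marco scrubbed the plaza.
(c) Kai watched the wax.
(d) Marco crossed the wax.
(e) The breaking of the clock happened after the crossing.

(a), (c)

(a) Entailed — the narrative places the breaking before the crossing.
(b) Not entailed — Marco scrubbed the counter, not the plaza; the plaza belongs to the crossing event.
(c) Entailed — 'watch' is an activity; 'was watching' entails that some watching happened, so 'watched' holds.
(d) Not entailed — Marco crossed the plaza, not the wax; the wax belongs to the watching event.
(e) Not entailed — the narrative places the breaking before the crossing, not after.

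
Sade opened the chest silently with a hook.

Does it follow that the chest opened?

yes

'Sade opened the chest' is the causative; it entails the inchoative 'the chest opened'.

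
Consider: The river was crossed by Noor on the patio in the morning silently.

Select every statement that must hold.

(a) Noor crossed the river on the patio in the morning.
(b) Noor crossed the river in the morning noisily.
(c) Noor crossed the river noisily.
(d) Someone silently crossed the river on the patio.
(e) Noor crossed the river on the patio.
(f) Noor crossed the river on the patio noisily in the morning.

(a) Entailed — dropping 'silently' leaves a sub-description the original still satisfies.
(b) Not entailed — 'noisily' adds a manner not in (and inconsistent with) the original.
(c) Not entailed — 'noisily' adds a manner not in (and inconsistent with) the original.
(d) Entailed — this follows by dropping conjuncts from the crossing event's description.
(e) Entailed — every conjunct here is already in the original crossing event.
(f) Not entailed — 'noisily' adds a manner not in (and inconsistent with) the original.

(a), (d), (e)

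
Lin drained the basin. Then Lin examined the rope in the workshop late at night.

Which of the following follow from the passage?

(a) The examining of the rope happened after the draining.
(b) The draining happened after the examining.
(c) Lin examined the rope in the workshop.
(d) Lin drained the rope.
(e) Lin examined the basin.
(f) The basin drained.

(a), (c), (f)

(a) Entailed — the narrative places the draining before the examining.
(b) Not entailed — the narrative places the draining before the examining, not after.
(c) Entailed — the original entails any weakening of itself; this just drops 'late at night'.
(d) Not entailed — Lin drained the basin, not the rope; the rope belongs to the examining event.
(e) Not entailed — Lin examined the rope, not the basin; the basin belongs to the draining event.
(f) Entailed — 'Lin drained the basin' is causative; it entails the inchoative 'the basin drained'.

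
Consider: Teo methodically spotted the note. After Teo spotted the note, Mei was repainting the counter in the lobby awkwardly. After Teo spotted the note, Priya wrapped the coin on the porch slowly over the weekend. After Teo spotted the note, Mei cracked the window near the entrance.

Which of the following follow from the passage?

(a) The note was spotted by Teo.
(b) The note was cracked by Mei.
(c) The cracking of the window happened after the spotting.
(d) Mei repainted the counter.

(a), (c)

(a) Entailed — dropping 'methodically' leaves a sub-description the original still satisfies.
(b) Not entailed — Mei cracked the window, not the note; the note belongs to the spotting event.
(c) Entailed — the narrative places the spotting before the cracking.
(d) Not entailed — 'was repainting' is progressive on an accomplishment; it does not entail the completed 'repainted'.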